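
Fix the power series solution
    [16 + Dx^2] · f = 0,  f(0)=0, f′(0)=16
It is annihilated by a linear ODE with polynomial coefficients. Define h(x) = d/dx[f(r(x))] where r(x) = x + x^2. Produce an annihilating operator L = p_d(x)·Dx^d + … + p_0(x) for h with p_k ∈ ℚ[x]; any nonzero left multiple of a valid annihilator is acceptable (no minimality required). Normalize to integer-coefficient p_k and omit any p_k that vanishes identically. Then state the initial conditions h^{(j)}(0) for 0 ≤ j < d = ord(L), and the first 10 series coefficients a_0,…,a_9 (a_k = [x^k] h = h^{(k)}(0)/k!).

L = (28 + 128·x + 384·x^2 + 512·x^3 + 256·x^4) + (-6 - 12·x)·Dx + (1 + 4·x + 4·x^2)·Dx^2  (order 2).
h: a_k = 16, 32, -128, -512, -1408/3, 768, 103424/45, 90112/45, -282112/315, -27648/7, …
ICs: h(0) = 16, h′(0) = 32.

f: a_k = 0, 16, 0, -128/3, 0, 512/15, 0, -4096/315, 0, 8192/2835, …
f∘r: x↦r, Dx↦Dx/r' in L_f ⇒ L₀.
h=h₀': d/dx-closure on L₀ ⇒ L.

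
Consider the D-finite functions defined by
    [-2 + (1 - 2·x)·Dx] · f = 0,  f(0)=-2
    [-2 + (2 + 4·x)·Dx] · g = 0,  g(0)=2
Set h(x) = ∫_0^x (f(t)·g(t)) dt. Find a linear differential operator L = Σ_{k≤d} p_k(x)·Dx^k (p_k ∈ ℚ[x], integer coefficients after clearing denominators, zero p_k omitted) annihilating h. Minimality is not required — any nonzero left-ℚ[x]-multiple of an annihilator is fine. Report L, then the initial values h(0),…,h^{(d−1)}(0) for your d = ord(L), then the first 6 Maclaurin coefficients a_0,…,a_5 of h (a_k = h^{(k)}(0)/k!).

f: a_k = -2, -4, -8, -16, -32, -64, …
g: a_k = 2, 2, -1, 1, -5/4, 7/4, …
Product ⇒ symmetric product L₀, ord ≤ 1.
∫: right-multiply L₀ by Dx.
L = (3 + 2·x)·Dx + (-1 + 4·x^2)·Dx^2  (order 2).
h: a_k = 0, -4, -6, -22/3, -23/2, -179/10, …
ICs: h(0) = 0, h′(0) = -4.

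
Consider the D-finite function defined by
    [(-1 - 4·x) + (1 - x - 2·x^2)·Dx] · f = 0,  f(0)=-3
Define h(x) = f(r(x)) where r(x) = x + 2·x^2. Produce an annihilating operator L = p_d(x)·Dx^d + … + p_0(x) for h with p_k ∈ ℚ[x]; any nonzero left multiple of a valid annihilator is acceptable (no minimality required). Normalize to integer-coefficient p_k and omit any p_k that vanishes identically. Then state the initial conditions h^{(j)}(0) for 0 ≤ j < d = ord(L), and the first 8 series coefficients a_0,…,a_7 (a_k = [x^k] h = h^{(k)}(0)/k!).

L = (1 + 8·x + 24·x^2 + 32·x^3) + (-1 + x + 4·x^2 + 8·x^3 + 8·x^4)·Dx  (order 1).
h: a_k = -3, -3, -15, -51, -159, -507, -1671, -5379, …
ICs: h(0) = -3.

f: a_k = -3, -3, -9, -15, -33, -63, -129, -255, …
Change of var in L_f (x↦r) gives L₀.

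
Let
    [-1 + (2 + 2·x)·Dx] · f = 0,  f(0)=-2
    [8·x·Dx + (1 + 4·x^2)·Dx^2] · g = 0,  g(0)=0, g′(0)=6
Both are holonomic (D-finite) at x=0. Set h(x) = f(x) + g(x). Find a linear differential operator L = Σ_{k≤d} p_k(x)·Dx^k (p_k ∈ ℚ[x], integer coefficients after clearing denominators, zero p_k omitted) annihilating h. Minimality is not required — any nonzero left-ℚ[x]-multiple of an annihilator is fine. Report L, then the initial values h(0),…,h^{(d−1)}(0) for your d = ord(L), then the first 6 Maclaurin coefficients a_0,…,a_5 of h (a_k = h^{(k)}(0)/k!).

L = (-16 - 40·x + 192·x^2 + 96·x^3)·Dx + (-35 - 64·x + 328·x^2 + 768·x^3 + 336·x^4)·Dx^2 + (-2 + 30·x + 48·x^2 + 144·x^3 + 224·x^4 + 96·x^5)·Dx^3  (order 3).
h: a_k = -2, 5, 1/4, -65/8, 5/64, 12253/640, …
ICs: h(0) = -2, h′(0) = 5, h′′(0) = 1/2.

f: a_k = -2, -1, 1/4, -1/8, 5/64, -7/128, …
g: a_k = 0, 6, 0, -8, 0, 96/5, …
L₀ := lclm(L_f,L_g); ord L₀ ≤ 1+2.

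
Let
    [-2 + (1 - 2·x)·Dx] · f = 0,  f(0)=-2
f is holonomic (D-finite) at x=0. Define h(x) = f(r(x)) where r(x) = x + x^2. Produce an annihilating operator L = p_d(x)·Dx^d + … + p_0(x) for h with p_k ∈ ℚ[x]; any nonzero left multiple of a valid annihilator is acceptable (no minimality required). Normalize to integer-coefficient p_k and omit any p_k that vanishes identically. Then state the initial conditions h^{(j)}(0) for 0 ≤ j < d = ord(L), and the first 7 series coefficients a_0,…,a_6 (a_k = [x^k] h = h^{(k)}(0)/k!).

f: a_k = -2, -4, -8, -16, -32, -64, -128, …
Change of var in L_f (x↦r) gives L₀.
L = (2 + 4·x) + (-1 + 2·x + 2·x^2)·Dx  (order 1).
h: a_k = -2, -4, -12, -32, -88, -240, -656, …
ICs: h(0) = -2.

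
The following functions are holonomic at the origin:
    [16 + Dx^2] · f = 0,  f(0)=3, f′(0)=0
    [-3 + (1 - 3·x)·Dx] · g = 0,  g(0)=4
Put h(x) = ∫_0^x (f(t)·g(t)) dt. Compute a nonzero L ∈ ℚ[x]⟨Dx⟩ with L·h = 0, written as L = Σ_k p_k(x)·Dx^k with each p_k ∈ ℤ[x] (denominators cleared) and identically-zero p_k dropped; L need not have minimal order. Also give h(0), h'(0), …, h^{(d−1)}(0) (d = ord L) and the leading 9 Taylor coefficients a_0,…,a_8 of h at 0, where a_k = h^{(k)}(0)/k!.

f: a_k = 3, 0, -24, 0, 32, 0, -256/15, 0, 512/105, …
g: a_k = 4, 12, 36, 108, 324, 972, 2916, 8748, 26244, …
L₀ := L_f ⊗_s L_g (sym. prod.), ord ≤ 2.
Integrate: L := L₀·Dx.
L = (-16 + 48·x)·Dx + 6·Dx^2 + (-1 + 3·x)·Dx^3  (order 3).
h: a_k = 0, 12, 18, 4, 9, 236/5, 118, 30836/105, 7709/10, …
ICs: h(0) = 0, h′(0) = 12, h′′(0) = 36.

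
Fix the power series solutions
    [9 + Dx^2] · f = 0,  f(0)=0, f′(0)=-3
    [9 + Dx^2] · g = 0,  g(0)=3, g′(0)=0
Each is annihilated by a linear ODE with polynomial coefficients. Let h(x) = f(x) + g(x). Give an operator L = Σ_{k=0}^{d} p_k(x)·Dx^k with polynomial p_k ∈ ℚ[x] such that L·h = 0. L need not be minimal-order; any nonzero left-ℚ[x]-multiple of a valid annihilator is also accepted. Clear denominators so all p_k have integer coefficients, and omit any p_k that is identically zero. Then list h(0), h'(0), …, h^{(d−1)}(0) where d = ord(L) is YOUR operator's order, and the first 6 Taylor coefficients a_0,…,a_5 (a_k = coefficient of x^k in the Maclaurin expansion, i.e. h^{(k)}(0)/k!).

f: a_k = 0, -3, 0, 9/2, 0, -81/40, …
g: a_k = 3, 0, -27/2, 0, 81/8, 0, …
f+g: L₀ = lclm(L_f,L_g), ord ≤ 2+2.
L = 9 + Dx^2  (order 2).
h: a_k = 3, -3, -27/2, 9/2, 81/8, -81/40, …
ICs: h(0) = 3, h′(0) = -3.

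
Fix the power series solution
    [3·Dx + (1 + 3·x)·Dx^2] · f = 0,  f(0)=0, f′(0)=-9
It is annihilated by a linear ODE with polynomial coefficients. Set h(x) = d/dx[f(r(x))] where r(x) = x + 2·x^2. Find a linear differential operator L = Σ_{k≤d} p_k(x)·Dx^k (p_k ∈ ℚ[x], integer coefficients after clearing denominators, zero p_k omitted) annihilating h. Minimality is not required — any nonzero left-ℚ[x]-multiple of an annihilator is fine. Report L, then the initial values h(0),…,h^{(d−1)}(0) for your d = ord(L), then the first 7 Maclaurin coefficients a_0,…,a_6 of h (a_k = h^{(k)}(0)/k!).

L = (-1 + 12·x + 24·x^2) + (1 + 7·x + 18·x^2 + 24·x^3)·Dx  (order 1).
h: a_k = -9, -9, 81, -189, 81, 891, -3159, …
ICs: h(0) = -9.

f: a_k = 0, -9, 27/2, -27, 243/4, -729/5, 729/2, …
h₀=f(r): pull back L_f along r ⇒ L₀.
Derive L from L₀ (diff closure).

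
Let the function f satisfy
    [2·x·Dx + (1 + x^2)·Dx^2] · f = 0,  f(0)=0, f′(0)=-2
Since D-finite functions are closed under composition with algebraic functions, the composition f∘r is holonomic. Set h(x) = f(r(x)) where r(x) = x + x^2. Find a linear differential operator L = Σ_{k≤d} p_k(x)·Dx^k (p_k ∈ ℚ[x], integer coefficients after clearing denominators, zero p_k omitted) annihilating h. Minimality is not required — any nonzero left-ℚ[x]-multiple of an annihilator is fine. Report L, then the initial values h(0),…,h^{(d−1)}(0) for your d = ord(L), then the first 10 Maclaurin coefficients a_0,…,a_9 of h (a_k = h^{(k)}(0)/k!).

L = (-2 + 2·x + 8·x^2 + 12·x^3 + 6·x^4)·Dx + (1 + 2·x + x^2 + 4·x^3 + 5·x^4 + 2·x^5)·Dx^2  (order 2).
h: a_k = 0, -2, -2, 2/3, 2, 8/5, -4/3, -26/7, -2, 34/9, …
ICs: h(0) = 0, h′(0) = -2.

f: a_k = 0, -2, 0, 2/3, 0, -2/5, 0, 2/7, 0, -2/9, …
Substitute x→r, Dx→(1/r')Dx; clear ⇒ L₀.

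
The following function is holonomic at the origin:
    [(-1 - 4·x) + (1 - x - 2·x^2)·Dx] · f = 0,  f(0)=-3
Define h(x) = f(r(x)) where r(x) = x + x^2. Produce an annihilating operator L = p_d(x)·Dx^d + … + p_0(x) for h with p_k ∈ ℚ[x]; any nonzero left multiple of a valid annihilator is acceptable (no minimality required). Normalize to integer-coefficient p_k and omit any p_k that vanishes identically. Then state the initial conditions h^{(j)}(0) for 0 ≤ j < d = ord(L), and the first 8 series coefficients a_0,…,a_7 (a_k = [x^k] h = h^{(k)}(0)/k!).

L = (1 + 6·x + 12·x^2 + 8·x^3) + (-1 + x + 3·x^2 + 4·x^3 + 2·x^4)·Dx  (order 1).
h: a_k = -3, -3, -12, -33, -87, -240, -657, -1791, …
ICs: h(0) = -3.

f: a_k = -3, -3, -9, -15, -33, -63, -129, -255, …
f∘r: x↦r, Dx↦Dx/r' in L_f ⇒ L₀.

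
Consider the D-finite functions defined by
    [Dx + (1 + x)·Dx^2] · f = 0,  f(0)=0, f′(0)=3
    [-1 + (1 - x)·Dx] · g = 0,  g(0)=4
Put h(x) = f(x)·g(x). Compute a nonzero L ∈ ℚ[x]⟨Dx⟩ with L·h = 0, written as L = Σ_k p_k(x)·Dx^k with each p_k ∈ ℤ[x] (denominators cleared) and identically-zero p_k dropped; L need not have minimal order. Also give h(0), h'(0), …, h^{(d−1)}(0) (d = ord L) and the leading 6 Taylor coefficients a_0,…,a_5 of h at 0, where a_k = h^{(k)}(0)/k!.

f: a_k = 0, 3, -3/2, 1, -3/4, 3/5, …
g: a_k = 4, 4, 4, 4, 4, 4, …
L₀ := L_f ⊗_s L_g (sym. prod.), ord ≤ 2.
L = 1 + (1 + 3·x)·Dx + (-1 + x^2)·Dx^2  (order 2).
h: a_k = 0, 12, 6, 10, 7, 47/5, …
ICs: h(0) = 0, h′(0) = 12.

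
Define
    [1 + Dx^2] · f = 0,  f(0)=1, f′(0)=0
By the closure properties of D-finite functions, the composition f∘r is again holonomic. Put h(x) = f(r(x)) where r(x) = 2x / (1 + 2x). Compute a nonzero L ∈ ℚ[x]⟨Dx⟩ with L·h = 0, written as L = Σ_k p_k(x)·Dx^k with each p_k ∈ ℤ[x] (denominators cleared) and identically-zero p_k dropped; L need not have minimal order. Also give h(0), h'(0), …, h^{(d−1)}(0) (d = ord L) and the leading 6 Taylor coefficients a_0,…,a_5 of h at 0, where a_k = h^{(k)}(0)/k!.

L = 4 + (4 + 24·x + 48·x^2 + 32·x^3)·Dx + (1 + 8·x + 24·x^2 + 32·x^3 + 16·x^4)·Dx^2  (order 2).
h: a_k = 1, 0, -2, 8, -70/3, 176/3, …
ICs: h(0) = 1, h′(0) = 0.

f: a_k = 1, 0, -1/2, 0, 1/24, 0, …
Substitute x→r, Dx→(1/r')Dx; clear ⇒ L₀.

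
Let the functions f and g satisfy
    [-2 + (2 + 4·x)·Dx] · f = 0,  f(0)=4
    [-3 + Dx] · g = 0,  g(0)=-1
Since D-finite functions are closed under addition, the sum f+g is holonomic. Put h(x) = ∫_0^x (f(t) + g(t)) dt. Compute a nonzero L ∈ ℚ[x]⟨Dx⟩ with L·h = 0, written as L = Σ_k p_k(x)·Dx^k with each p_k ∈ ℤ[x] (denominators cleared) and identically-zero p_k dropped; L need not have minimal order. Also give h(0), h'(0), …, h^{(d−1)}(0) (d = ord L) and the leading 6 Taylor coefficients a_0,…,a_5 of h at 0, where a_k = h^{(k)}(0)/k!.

f: a_k = 4, 4, -2, 2, -5/2, 7/2, …
g: a_k = -1, -3, -9/2, -9/2, -27/8, -81/40, …
Sum ⇒ L₀ = lclm(L_f,L_g) in ℚ(x)⟨Dx⟩.
h=∫h₀ ⇒ L = L₀·Dx.
L = (6 + 9·x)·Dx + (-5 - 18·x - 18·x^2)·Dx^2 + (1 + 5·x + 6·x^2)·Dx^3  (order 3).
h: a_k = 0, 3, 1/2, -13/6, -5/8, -47/40, …
ICs: h(0) = 0, h′(0) = 3, h′′(0) = 1.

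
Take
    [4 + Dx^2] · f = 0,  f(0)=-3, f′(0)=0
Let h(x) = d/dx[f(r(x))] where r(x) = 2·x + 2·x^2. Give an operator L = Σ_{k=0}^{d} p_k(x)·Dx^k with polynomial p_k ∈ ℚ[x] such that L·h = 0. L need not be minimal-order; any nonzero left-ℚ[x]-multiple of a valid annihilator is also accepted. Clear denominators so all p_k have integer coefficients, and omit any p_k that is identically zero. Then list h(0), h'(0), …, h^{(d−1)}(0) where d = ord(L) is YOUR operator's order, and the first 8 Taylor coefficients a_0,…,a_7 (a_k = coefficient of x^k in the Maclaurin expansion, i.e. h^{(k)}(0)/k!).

L = (28 + 128·x + 384·x^2 + 512·x^3 + 256·x^4) + (-6 - 12·x)·Dx + (1 + 4·x + 4·x^2)·Dx^2  (order 2).
h: a_k = 0, 48, 144, -32, -640, -5248/5, -896/5, 184064/105, …
ICs: h(0) = 0, h′(0) = 48.

f: a_k = -3, 0, 6, 0, -2, 0, 4/15, 0, …
f∘r: x↦r, Dx↦Dx/r' in L_f ⇒ L₀.
h₀' ⇒ L via d/dx closure of L₀.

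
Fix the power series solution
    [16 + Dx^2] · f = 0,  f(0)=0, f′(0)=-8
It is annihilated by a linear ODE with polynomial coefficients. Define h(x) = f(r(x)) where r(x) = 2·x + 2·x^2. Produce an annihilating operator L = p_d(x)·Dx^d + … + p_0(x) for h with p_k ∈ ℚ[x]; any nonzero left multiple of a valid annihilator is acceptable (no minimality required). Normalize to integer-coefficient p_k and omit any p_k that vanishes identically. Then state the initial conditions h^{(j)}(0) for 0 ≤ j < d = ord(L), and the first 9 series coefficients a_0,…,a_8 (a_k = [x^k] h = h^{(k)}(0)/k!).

f: a_k = 0, -8, 0, 64/3, 0, -256/15, 0, 2048/315, 0, …
h₀=f(r): pull back L_f along r ⇒ L₀.
L = (64 + 384·x + 768·x^2 + 512·x^3) - 2·Dx + (1 + 2·x)·Dx^2  (order 2).
h: a_k = 0, -16, -16, 512/3, 512, -512/15, -2560, -1458176/315, 16384/45, …
ICs: h(0) = 0, h′(0) = -16.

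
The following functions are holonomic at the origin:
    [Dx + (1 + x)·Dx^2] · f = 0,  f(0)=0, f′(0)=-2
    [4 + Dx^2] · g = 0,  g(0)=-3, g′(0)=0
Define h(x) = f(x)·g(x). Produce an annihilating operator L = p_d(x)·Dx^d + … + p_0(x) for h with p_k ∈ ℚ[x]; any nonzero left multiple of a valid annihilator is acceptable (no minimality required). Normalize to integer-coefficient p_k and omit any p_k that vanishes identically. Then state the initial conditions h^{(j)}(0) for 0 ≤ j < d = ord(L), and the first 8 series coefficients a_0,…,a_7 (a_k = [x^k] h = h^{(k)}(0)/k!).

f: a_k = 0, -2, 1, -2/3, 1/2, -2/5, 1/3, -2/7, …
g: a_k = -3, 0, 6, 0, -2, 0, 4/15, 0, …
h₀=f·g: eliminate ⇒ L₀, order ≤ 2·2.
L = (168 + 864·x + 1456·x^2 + 1024·x^3 + 256·x^4) + (112 + 368·x + 384·x^2 + 128·x^3)·Dx + (102 + 464·x + 744·x^2 + 512·x^3 + 128·x^4)·Dx^2 + (28 + 92·x + 96·x^2 + 32·x^3)·Dx^3 + (15 + 62·x + 95·x^2 + 64·x^3 + 16·x^4)·Dx^4  (order 4).
h: a_k = 0, 6, -3, -10, 9/2, 6/5, 0, -26/35, …
ICs: h(0) = 0, h′(0) = 6, h′′(0) = -6, h′′′(0) = -60.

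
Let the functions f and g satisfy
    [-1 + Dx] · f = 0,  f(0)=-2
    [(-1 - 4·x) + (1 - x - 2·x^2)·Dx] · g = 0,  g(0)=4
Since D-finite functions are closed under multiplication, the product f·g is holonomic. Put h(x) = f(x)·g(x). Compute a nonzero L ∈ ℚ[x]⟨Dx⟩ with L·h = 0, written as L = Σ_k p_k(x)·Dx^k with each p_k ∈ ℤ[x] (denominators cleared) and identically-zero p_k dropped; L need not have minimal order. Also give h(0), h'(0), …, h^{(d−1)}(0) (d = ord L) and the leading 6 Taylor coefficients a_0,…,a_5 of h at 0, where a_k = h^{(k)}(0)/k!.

L = (2 + 3·x - 2·x^2) + (-1 + x + 2·x^2)·Dx  (order 1).
h: a_k = -8, -16, -36, -208/3, -425/3, -1402/5, …
ICs: h(0) = -8.

f: a_k = -2, -2, -1, -1/3, -1/12, -1/60, …
g: a_k = 4, 4, 12, 20, 44, 84, …
L₀ := L_f ⊗_s L_g (sym. prod.), ord ≤ 1.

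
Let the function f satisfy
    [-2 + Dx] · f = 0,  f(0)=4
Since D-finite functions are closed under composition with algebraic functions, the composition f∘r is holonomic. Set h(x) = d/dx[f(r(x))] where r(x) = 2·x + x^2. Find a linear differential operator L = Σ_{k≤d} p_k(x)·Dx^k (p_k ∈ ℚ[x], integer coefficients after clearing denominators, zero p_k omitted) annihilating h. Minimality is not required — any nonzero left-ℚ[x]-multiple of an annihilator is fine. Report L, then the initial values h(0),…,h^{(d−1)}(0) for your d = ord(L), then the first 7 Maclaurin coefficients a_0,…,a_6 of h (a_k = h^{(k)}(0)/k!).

f: a_k = 4, 8, 8, 16/3, 8/3, 16/15, 16/45, …
h₀=f(r): pull back L_f along r ⇒ L₀.
Differentiate: ansatz ord ≤ ord L₀ ⇒ L.
L = (5 + 8·x + 4·x^2) + (-1 - x)·Dx  (order 1).
h: a_k = 16, 80, 224, 1376/3, 2272/3, 15968/15, 11840/9, …
ICs: h(0) = 16.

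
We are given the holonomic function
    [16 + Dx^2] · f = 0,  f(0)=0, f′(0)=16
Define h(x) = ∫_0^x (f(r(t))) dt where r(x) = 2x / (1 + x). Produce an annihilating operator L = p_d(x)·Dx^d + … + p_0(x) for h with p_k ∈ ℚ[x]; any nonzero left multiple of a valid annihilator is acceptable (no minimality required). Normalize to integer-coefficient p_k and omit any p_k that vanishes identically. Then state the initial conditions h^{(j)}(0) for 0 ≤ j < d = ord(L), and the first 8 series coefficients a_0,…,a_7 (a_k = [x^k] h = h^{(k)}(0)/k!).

f: a_k = 0, 16, 0, -128/3, 0, 512/15, 0, -4096/315, …
h₀=f(r): pull back L_f along r ⇒ L₀.
∫: right-multiply L₀ by Dx.
L = 64·Dx + (2 + 6·x + 6·x^2 + 2·x^3)·Dx^2 + (1 + 4·x + 6·x^2 + 4·x^3 + x^4)·Dx^3  (order 3).
h: a_k = 0, 0, 16, -32/3, -232/3, 992/5, -6928/45, -2080/7, …
ICs: h(0) = 0, h′(0) = 0, h′′(0) = 32.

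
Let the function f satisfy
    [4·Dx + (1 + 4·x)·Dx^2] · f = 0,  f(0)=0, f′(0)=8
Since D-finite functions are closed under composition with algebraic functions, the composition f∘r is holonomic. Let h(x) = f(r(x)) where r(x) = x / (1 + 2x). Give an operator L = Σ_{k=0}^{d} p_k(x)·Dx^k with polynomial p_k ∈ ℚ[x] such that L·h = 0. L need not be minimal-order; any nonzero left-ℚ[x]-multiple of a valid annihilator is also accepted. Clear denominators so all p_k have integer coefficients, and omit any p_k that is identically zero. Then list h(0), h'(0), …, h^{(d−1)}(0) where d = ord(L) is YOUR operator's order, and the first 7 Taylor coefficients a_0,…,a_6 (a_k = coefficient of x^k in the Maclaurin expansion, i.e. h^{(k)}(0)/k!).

f: a_k = 0, 8, -16, 128/3, -128, 2048/5, -4096/3, …
Substitute x→r, Dx→(1/r')Dx; clear ⇒ L₀.
L = (8 + 24·x)·Dx + (1 + 8·x + 12·x^2)·Dx^2  (order 2).
h: a_k = 0, 8, -32, 416/3, -640, 15488/5, -46592/3, …
ICs: h(0) = 0, h′(0) = 8.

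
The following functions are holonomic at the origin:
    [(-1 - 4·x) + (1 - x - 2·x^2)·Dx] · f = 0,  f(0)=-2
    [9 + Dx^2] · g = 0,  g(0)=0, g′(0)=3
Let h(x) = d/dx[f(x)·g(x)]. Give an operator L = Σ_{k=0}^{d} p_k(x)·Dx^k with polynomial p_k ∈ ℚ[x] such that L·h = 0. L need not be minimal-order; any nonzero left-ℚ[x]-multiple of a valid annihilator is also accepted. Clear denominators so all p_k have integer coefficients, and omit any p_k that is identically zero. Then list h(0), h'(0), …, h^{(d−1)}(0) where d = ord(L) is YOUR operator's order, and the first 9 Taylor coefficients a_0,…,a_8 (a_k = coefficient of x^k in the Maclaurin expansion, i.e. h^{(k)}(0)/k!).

f: a_k = -2, -2, -6, -10, -22, -42, -86, -170, -342, …
g: a_k = 0, 3, 0, -9/2, 0, 81/40, 0, -243/560, 0, …
L₀ := L_f ⊗_s L_g (sym. prod.), ord ≤ 2.
h₀' ⇒ L via d/dx closure of L₀.
L = (-33 - 162·x - 243·x^2 + 324·x^3 + 324·x^4) + (-6 - 6·x + 108·x^2 + 144·x^3)·Dx + (5 - 14·x - 19·x^2 + 36·x^3 + 36·x^4)·Dx^2  (order 2).
h: a_k = -6, -12, -27, -84, -861/4, -5103/10, -47679/40, -95307/35, -13730067/2240, …
ICs: h(0) = -6, h′(0) = -12.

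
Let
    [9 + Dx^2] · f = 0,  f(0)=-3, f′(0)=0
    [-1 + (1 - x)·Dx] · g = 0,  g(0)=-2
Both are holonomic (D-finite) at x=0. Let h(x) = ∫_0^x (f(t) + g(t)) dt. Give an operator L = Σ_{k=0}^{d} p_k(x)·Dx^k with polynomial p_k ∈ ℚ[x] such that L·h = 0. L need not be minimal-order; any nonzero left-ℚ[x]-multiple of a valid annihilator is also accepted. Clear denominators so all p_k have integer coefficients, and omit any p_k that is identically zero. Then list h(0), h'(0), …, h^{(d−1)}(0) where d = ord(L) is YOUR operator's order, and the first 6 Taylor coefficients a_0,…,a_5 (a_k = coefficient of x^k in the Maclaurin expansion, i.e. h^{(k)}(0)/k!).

L = (-135 + 162·x - 81·x^2)·Dx + (99 - 261·x + 243·x^2 - 81·x^3)·Dx^2 + (-15 + 18·x - 9·x^2)·Dx^3 + (11 - 29·x + 27·x^2 - 9·x^3)·Dx^4  (order 4).
h: a_k = 0, -5, -1, 23/6, -1/2, -97/40, …
ICs: h(0) = 0, h′(0) = -5, h′′(0) = -2, h′′′(0) = 23.

f: a_k = -3, 0, 27/2, 0, -81/8, 0, …
g: a_k = -2, -2, -2, -2, -2, -2, …
L₀ := lclm(L_f,L_g); ord L₀ ≤ 2+1.
∫: right-multiply L₀ by Dx.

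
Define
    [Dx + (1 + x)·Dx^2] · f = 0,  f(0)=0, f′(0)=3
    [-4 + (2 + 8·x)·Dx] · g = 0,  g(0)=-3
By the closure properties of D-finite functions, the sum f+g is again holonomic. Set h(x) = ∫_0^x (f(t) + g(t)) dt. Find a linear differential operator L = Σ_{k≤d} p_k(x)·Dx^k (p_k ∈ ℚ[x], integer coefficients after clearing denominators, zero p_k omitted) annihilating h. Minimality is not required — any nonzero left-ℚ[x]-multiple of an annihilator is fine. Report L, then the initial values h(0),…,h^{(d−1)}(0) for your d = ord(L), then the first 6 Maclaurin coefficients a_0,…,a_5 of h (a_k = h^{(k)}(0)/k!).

f: a_k = 0, 3, -3/2, 1, -3/4, 3/5, …
g: a_k = -3, -6, 6, -12, 30, -84, …
L₀ := lclm(L_f,L_g); ord L₀ ≤ 2+1.
h=∫h₀ ⇒ L = L₀·Dx.
L = (-8 + 4·x)·Dx^2 + (-10 - 8·x + 20·x^2)·Dx^3 + (-1 - 3·x + 6·x^2 + 8·x^3)·Dx^4  (order 4).
h: a_k = 0, -3, -3/2, 3/2, -11/4, 117/20, …
ICs: h(0) = 0, h′(0) = -3, h′′(0) = -3, h′′′(0) = 9.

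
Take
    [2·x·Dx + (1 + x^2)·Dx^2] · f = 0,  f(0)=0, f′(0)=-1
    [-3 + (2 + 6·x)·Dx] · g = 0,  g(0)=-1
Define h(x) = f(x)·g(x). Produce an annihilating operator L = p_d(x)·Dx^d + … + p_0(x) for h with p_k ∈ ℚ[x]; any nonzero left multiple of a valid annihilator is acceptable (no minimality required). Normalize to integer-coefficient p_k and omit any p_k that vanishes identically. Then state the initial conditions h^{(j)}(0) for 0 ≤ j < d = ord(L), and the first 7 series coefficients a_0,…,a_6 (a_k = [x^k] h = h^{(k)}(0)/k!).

f: a_k = 0, -1, 0, 1/3, 0, -1/5, 0, …
g: a_k = -1, -3/2, 9/8, -27/16, 405/128, -1701/256, 15309/1024, …
L₀ := L_f ⊗_s L_g (sym. prod.), ord ≤ 2.
L = (27 - 12·x - 9·x^2) + (-12 - 28·x + 36·x^2 + 36·x^3)·Dx + (4 + 24·x + 40·x^2 + 24·x^3 + 36·x^4)·Dx^2  (order 2).
h: a_k = 0, 1, 3/2, -35/24, 19/16, -1657/640, 8169/1280, …
ICs: h(0) = 0, h′(0) = 1.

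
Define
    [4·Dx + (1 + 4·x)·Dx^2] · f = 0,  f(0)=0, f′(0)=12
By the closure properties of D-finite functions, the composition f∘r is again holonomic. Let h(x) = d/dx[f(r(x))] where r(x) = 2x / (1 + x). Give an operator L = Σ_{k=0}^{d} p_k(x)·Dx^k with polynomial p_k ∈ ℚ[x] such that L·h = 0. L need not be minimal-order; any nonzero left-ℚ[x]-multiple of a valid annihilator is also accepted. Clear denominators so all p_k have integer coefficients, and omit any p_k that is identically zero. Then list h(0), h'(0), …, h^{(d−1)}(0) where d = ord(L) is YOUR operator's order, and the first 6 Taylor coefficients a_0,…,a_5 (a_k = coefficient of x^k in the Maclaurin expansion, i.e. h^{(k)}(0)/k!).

f: a_k = 0, 12, -24, 64, -192, 3072/5, …
h₀=f(r): pull back L_f along r ⇒ L₀.
h=h₀': d/dx-closure on L₀ ⇒ L.
L = (10 + 18·x) + (1 + 10·x + 9·x^2)·Dx  (order 1).
h: a_k = 24, -240, 2184, -19680, 177144, -1594320, …
ICs: h(0) = 24.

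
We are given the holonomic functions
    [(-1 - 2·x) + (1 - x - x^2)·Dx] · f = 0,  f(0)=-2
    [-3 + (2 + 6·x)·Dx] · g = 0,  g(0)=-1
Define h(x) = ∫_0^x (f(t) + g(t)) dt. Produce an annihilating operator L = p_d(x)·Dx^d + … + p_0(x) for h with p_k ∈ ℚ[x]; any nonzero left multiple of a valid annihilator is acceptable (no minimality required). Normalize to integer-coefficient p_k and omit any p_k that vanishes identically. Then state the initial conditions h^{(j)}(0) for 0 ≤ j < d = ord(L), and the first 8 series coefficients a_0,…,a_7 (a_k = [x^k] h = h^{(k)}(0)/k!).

f: a_k = -2, -2, -4, -6, -10, -16, -26, -42, …
g: a_k = -1, -3/2, 9/8, -27/16, 405/128, -1701/256, 15309/1024, -72171/2048, …
Weyl lclm of L_f,L_g ⇒ L₀ (ord ≤ 2).
∫: right-multiply L₀ by Dx.
L = (-33 - 117·x - 117·x^2 - 90·x^3)·Dx + (25 + 102·x + 303·x^2 + 378·x^3 + 225·x^4)·Dx^2 + (2 - 22·x - 90·x^2 + 38·x^3 + 198·x^4 + 90·x^5)·Dx^3  (order 3).
h: a_k = 0, -3, -7/4, -23/24, -123/64, -175/128, -5797/1536, -11315/7168, …
ICs: h(0) = 0, h′(0) = -3, h′′(0) = -7/2.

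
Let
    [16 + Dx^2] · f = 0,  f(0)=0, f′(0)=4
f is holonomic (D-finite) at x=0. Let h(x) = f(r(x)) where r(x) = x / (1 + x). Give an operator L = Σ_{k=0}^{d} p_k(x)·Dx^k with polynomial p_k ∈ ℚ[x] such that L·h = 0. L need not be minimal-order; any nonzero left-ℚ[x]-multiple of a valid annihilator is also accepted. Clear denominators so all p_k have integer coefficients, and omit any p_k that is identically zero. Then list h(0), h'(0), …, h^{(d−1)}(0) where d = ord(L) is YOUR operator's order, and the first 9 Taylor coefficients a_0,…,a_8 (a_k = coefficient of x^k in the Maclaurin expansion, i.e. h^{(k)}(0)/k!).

f: a_k = 0, 4, 0, -32/3, 0, 128/15, 0, -1024/315, 0, …
Substitute x→r, Dx→(1/r')Dx; clear ⇒ L₀.
L = 16 + (2 + 6·x + 6·x^2 + 2·x^3)·Dx + (1 + 4·x + 6·x^2 + 4·x^3 + x^4)·Dx^2  (order 2).
h: a_k = 0, 4, -4, -20/3, 28, -772/15, 60, -9844/315, -2516/45, …
ICs: h(0) = 0, h′(0) = 4.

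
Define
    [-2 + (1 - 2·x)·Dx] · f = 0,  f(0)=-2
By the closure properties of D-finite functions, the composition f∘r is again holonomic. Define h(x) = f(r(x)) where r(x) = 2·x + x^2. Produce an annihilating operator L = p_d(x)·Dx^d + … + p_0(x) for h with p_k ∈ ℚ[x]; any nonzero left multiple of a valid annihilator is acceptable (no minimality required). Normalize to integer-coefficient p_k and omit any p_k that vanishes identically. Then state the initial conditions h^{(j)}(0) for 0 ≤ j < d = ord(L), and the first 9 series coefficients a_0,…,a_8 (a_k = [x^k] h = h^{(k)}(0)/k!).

f: a_k = -2, -4, -8, -16, -32, -64, -128, -256, -512, …
f∘r: x↦r, Dx↦Dx/r' in L_f ⇒ L₀.
L = (4 + 4·x) + (-1 + 4·x + 2·x^2)·Dx  (order 1).
h: a_k = -2, -8, -36, -160, -712, -3168, -14096, -62720, -279072, …
ICs: h(0) = -2.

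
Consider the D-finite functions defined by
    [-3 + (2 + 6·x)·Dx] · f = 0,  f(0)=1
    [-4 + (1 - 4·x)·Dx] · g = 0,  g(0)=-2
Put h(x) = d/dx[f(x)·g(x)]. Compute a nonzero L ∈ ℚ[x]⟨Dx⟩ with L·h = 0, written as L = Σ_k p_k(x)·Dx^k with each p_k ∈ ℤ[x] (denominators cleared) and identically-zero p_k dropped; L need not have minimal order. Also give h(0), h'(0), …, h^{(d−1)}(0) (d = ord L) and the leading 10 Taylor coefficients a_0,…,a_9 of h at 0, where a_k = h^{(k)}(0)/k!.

L = (167 + 792·x + 432·x^2) + (-22 - 2·x + 288·x^2 + 288·x^3)·Dx  (order 1).
h: a_k = -11, -167/2, -4089/8, -43211/16, -1736945/128, -16628745/256, -310908437/1024, -2839776755/2048, -204590586465/32768, -1817865250205/65536, …
ICs: h(0) = -11.

f: a_k = 1, 3/2, -9/8, 27/16, -405/128, 1701/256, -15309/1024, 72171/2048, -2814669/32768, 14073345/65536, …
g: a_k = -2, -8, -32, -128, -512, -2048, -8192, -32768, -131072, -524288, …
L₀ := L_f ⊗_s L_g (sym. prod.), ord ≤ 1.
Differentiate: ansatz ord ≤ ord L₀ ⇒ L.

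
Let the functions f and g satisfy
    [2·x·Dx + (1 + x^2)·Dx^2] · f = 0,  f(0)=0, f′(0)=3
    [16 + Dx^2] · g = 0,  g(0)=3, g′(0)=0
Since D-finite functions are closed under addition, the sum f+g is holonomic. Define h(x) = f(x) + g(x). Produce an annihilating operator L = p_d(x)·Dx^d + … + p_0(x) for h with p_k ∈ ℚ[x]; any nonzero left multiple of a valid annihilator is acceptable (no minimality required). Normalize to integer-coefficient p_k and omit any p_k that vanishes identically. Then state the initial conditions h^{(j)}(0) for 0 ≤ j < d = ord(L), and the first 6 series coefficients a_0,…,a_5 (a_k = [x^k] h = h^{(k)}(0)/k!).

L = (64·x + 704·x^3 + 256·x^5)·Dx + (112 + 416·x^2 + 432·x^4 + 128·x^6)·Dx^2 + (4·x + 44·x^3 + 16·x^5)·Dx^3 + (7 + 26·x^2 + 27·x^4 + 8·x^6)·Dx^4  (order 4).
h: a_k = 3, 3, -24, -1, 32, 3/5, …
ICs: h(0) = 3, h′(0) = 3, h′′(0) = -48, h′′′(0) = -6.

f: a_k = 0, 3, 0, -1, 0, 3/5, …
g: a_k = 3, 0, -24, 0, 32, 0, …
f+g: L₀ = lclm(L_f,L_g), ord ≤ 2+2.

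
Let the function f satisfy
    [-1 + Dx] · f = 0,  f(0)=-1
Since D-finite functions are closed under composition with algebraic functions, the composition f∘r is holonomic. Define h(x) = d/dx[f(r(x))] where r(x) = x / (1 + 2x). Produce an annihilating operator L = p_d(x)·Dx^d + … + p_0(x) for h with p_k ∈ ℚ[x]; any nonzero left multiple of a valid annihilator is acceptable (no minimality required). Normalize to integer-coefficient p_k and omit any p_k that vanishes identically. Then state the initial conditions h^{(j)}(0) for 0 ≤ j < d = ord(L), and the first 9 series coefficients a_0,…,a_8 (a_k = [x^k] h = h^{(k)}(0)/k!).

f: a_k = -1, -1, -1/2, -1/6, -1/24, -1/120, -1/720, -1/5040, -1/40320, …
Substitute x→r, Dx→(1/r')Dx; clear ⇒ L₀.
Derive L from L₀ (diff closure).
L = (-3 - 8·x) + (-1 - 4·x - 4·x^2)·Dx  (order 1).
h: a_k = -1, 3, -13/2, 71/6, -147/8, 2699/120, -9157/720, -68731/1680, 8443151/40320, …
ICs: h(0) = -1.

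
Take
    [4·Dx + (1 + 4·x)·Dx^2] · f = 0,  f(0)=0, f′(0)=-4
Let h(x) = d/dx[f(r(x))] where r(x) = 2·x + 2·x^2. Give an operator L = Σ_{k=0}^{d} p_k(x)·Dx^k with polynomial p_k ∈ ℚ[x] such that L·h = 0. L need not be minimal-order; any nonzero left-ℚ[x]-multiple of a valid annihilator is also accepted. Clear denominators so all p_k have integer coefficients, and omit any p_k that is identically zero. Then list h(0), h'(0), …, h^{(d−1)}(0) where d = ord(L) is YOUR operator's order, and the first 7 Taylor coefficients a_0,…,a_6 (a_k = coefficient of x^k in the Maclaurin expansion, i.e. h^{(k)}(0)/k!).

L = (6 + 16·x + 16·x^2) + (1 + 10·x + 24·x^2 + 16·x^3)·Dx  (order 1).
h: a_k = -8, 48, -320, 2176, -14848, 101376, -692224, …
ICs: h(0) = -8.

f: a_k = 0, -4, 8, -64/3, 64, -1024/5, 2048/3, …
L₀ from L_f via x↦r, Dx↦r'^{-1}Dx.
h₀' ⇒ L via d/dx closure of L₀.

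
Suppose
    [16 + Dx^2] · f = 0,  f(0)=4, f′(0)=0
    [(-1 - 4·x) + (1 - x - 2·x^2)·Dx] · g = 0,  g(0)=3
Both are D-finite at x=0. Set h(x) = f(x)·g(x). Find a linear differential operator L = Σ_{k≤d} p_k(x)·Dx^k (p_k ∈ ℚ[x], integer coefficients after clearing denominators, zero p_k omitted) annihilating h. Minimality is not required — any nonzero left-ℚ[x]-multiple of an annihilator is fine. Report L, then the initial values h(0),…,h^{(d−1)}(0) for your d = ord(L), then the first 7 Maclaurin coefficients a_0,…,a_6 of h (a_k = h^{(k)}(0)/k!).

f: a_k = 4, 0, -32, 0, 128/3, 0, -1024/45, …
g: a_k = 3, 3, 9, 15, 33, 63, 129, …
Product ⇒ symmetric product L₀, ord ≤ 2.
L = (-12 + 16·x + 32·x^2) + (2 + 8·x)·Dx + (-1 + x + 2·x^2)·Dx^2  (order 2).
h: a_k = 12, 12, -60, -36, -28, -100, -3364/15, …
ICs: h(0) = 12, h′(0) = 12.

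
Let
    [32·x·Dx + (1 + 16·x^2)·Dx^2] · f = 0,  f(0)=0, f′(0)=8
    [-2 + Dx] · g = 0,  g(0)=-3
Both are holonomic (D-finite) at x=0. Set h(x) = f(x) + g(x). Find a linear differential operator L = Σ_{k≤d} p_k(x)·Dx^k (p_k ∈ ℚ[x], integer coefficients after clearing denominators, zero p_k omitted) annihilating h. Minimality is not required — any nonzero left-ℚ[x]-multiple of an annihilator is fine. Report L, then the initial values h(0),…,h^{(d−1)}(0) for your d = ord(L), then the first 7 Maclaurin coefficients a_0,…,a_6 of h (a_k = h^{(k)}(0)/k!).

L = (32 - 64·x - 1536·x^2 - 1024·x^3)·Dx + (-18 + 704·x^2 - 512·x^4)·Dx^2 + (1 + 16·x + 32·x^2 + 256·x^3 + 256·x^4)·Dx^3  (order 3).
h: a_k = -3, 2, -6, -140/3, -2, 2044/5, -4/15, …
ICs: h(0) = -3, h′(0) = 2, h′′(0) = -12.

f: a_k = 0, 8, 0, -128/3, 0, 2048/5, 0, …
g: a_k = -3, -6, -6, -4, -2, -4/5, -4/15, …
L₀ := lclm(L_f,L_g); ord L₀ ≤ 2+1.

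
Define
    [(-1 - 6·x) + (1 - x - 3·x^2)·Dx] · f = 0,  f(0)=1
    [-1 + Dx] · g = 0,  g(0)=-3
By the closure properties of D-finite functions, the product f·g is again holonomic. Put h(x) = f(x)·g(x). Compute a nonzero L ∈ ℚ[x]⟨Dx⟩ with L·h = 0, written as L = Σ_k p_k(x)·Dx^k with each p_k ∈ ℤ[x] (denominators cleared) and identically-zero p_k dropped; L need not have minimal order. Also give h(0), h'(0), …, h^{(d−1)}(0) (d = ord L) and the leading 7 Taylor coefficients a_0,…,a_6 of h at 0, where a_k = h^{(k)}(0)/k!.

f: a_k = 1, 1, 4, 7, 19, 40, 97, …
g: a_k = -3, -3, -3/2, -1/2, -1/8, -1/40, -1/240, …
L₀ := L_f ⊗_s L_g (sym. prod.), ord ≤ 1.
L = (2 + 5·x - 3·x^2) + (-1 + x + 3·x^2)·Dx  (order 1).
h: a_k = -3, -6, -33/2, -35, -677/8, -3793/20, -106447/240, …
ICs: h(0) = -3.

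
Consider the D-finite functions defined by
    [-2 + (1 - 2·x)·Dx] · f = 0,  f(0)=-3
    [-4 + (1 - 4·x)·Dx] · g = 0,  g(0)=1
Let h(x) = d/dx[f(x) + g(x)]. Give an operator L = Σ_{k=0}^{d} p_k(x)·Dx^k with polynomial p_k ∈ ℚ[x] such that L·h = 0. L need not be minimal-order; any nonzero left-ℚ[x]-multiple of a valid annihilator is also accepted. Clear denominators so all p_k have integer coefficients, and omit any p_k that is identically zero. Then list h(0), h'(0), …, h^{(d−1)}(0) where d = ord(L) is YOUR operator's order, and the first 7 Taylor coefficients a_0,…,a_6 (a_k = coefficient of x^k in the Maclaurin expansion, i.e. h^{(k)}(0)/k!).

f: a_k = -3, -6, -12, -24, -48, -96, -192, …
g: a_k = 1, 4, 16, 64, 256, 1024, 4096, …
Sum ⇒ L₀ = lclm(L_f,L_g) in ℚ(x)⟨Dx⟩.
Differentiate: ansatz ord ≤ ord L₀ ⇒ L.
L = 48 + (-18 + 48·x)·Dx + (1 - 6·x + 8·x^2)·Dx^2  (order 2).
h: a_k = -2, 8, 120, 832, 4640, 23424, 112000, …
ICs: h(0) = -2, h′(0) = 8.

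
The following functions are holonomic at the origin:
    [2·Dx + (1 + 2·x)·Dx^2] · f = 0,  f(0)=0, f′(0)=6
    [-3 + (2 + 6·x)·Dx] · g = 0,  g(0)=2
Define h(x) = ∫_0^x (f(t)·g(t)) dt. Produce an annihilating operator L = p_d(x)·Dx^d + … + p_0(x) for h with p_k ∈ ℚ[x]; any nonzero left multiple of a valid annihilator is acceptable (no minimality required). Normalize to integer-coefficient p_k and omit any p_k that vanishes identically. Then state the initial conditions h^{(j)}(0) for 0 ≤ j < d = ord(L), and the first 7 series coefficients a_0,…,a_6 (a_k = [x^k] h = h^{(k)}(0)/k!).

f: a_k = 0, 6, -6, 8, -12, 96/5, -32, …
g: a_k = 2, 3, -9/4, 27/8, -405/64, 1701/128, -15309/512, …
Sym-product of L_f,L_g gives L₀ (≤ ord 2).
∫: right-multiply L₀ by Dx.
L = (15 + 18·x)·Dx + (-4 - 12·x)·Dx^2 + (4 + 32·x + 84·x^2 + 72·x^3)·Dx^3  (order 3).
h: a_k = 0, 0, 6, 2, -31/8, 27/4, -3937/320, …
ICs: h(0) = 0, h′(0) = 0, h′′(0) = 12.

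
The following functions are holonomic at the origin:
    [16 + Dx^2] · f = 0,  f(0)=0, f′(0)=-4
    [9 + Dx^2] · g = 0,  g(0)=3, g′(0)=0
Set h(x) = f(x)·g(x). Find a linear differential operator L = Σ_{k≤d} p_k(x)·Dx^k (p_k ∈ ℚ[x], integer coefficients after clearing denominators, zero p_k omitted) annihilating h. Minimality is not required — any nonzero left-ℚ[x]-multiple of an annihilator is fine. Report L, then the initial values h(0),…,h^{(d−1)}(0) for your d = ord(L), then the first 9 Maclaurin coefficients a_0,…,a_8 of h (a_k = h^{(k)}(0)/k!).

L = 49 + 50·Dx^2 + Dx^4  (order 4).
h: a_k = 0, -12, 0, 86, 0, -2101/10, 0, 102943/420, 0, …
ICs: h(0) = 0, h′(0) = -12, h′′(0) = 0, h′′′(0) = 516.

f: a_k = 0, -4, 0, 32/3, 0, -128/15, 0, 1024/315, 0, …
g: a_k = 3, 0, -27/2, 0, 81/8, 0, -243/80, 0, 2187/4480, …
Product ⇒ symmetric product L₀, ord ≤ 4.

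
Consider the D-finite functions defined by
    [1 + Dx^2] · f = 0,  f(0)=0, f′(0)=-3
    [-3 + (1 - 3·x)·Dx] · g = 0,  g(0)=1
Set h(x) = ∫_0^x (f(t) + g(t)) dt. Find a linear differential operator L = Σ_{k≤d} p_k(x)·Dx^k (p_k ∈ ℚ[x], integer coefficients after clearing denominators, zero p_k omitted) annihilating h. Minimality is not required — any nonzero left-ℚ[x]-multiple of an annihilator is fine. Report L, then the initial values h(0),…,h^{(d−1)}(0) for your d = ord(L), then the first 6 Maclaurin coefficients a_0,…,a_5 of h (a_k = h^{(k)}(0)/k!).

L = (-165 + 18·x - 27·x^2)·Dx + (19 - 63·x + 27·x^2 - 27·x^3)·Dx^2 + (-165 + 18·x - 27·x^2)·Dx^3 + (19 - 63·x + 27·x^2 - 27·x^3)·Dx^4  (order 4).
h: a_k = 0, 1, 0, 3, 55/8, 81/5, …
ICs: h(0) = 0, h′(0) = 1, h′′(0) = 0, h′′′(0) = 18.

f: a_k = 0, -3, 0, 1/2, 0, -1/40, …
g: a_k = 1, 3, 9, 27, 81, 243, …
Sum ⇒ L₀ = lclm(L_f,L_g) in ℚ(x)⟨Dx⟩.
h=∫h₀ ⇒ L = L₀·Dx.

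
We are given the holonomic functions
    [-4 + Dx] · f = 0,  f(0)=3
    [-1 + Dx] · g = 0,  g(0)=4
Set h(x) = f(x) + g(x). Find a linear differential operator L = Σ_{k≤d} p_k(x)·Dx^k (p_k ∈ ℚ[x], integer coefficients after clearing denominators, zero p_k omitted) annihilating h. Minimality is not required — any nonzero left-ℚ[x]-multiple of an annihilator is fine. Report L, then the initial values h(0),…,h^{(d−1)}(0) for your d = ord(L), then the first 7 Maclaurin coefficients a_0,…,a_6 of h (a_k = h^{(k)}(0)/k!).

f: a_k = 3, 12, 24, 32, 32, 128/5, 256/15, …
g: a_k = 4, 4, 2, 2/3, 1/6, 1/30, 1/180, …
Weyl lclm of L_f,L_g ⇒ L₀ (ord ≤ 2).
L = 4 - 5·Dx + Dx^2  (order 2).
h: a_k = 7, 16, 26, 98/3, 193/6, 769/30, 3073/180, …
ICs: h(0) = 7, h′(0) = 16.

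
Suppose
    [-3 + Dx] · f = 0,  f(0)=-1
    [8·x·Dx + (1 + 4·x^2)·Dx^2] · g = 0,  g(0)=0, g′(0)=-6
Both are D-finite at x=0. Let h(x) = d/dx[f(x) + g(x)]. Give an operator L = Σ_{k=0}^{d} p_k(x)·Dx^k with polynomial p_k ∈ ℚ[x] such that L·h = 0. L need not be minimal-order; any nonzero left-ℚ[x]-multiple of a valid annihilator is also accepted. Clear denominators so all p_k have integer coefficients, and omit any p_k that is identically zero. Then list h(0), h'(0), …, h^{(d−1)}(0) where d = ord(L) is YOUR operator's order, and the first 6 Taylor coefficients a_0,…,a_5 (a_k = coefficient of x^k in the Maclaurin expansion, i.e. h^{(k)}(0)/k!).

L = (24 - 72·x - 288·x^2 - 288·x^3) + (-17 + 24·x^2 - 144·x^4)·Dx + (3 + 8·x + 24·x^2 + 32·x^3 + 48·x^4)·Dx^2  (order 2).
h: a_k = -9, -9, 21/2, -27/2, -849/8, -243/40, …
ICs: h(0) = -9, h′(0) = -9.

f: a_k = -1, -3, -9/2, -9/2, -27/8, -81/40, …
g: a_k = 0, -6, 0, 8, 0, -96/5, …
f+g: L₀ = lclm(L_f,L_g), ord ≤ 1+2.
Derive L from L₀ (diff closure).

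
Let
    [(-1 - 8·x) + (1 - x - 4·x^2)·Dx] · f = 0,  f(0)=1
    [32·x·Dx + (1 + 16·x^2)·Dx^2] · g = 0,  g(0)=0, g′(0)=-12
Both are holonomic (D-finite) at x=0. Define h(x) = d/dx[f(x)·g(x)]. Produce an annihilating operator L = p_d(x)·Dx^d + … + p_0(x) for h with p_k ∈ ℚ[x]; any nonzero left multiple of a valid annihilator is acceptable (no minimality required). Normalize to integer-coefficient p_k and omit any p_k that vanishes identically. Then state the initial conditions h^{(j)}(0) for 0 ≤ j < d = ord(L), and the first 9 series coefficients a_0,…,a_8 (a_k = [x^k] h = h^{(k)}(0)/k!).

L = (-16 + 3072·x^2 + 6144·x^3 + 36864·x^4) + (7 + 64·x + 48·x^2 + 256·x^3 + 6144·x^4 + 24576·x^5)·Dx + (-1 - 3·x - 56·x^2 + 16·x^3 - 448·x^4 + 1024·x^5 + 3072·x^6)·Dx^2  (order 2).
h: a_k = -12, -24, 12, -176, -3212, -24552/5, 25436, 100832/35, -22833204/35, …
ICs: h(0) = -12, h′(0) = -24.

f: a_k = 1, 1, 5, 9, 29, 65, 181, 441, 1165, …
g: a_k = 0, -12, 0, 64, 0, -3072/5, 0, 49152/7, 0, …
h₀=f·g: eliminate ⇒ L₀, order ≤ 1·2.
Differentiate: ansatz ord ≤ ord L₀ ⇒ L.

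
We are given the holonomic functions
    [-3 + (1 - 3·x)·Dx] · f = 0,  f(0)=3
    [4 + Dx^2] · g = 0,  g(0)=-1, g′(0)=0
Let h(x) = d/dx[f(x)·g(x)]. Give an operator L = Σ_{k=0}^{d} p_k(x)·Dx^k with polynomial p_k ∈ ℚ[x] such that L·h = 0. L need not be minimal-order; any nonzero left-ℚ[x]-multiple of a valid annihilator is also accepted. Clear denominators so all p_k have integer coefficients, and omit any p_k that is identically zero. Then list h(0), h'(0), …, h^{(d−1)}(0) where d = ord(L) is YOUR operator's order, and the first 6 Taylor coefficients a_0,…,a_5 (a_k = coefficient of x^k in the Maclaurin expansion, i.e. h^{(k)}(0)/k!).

f: a_k = 3, 9, 27, 81, 243, 729, …
g: a_k = -1, 0, 2, 0, -2/3, 0, …
Sym-product of L_f,L_g gives L₀ (≤ ord 2).
h₀' ⇒ L via d/dx closure of L₀.
L = (-14 - 24·x + 36·x^2) + (-6 + 18·x)·Dx + (1 - 6·x + 9·x^2)·Dx^2  (order 2).
h: a_k = -9, -42, -189, -764, -2865, -51562/5, …
ICs: h(0) = -9, h′(0) = -42.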